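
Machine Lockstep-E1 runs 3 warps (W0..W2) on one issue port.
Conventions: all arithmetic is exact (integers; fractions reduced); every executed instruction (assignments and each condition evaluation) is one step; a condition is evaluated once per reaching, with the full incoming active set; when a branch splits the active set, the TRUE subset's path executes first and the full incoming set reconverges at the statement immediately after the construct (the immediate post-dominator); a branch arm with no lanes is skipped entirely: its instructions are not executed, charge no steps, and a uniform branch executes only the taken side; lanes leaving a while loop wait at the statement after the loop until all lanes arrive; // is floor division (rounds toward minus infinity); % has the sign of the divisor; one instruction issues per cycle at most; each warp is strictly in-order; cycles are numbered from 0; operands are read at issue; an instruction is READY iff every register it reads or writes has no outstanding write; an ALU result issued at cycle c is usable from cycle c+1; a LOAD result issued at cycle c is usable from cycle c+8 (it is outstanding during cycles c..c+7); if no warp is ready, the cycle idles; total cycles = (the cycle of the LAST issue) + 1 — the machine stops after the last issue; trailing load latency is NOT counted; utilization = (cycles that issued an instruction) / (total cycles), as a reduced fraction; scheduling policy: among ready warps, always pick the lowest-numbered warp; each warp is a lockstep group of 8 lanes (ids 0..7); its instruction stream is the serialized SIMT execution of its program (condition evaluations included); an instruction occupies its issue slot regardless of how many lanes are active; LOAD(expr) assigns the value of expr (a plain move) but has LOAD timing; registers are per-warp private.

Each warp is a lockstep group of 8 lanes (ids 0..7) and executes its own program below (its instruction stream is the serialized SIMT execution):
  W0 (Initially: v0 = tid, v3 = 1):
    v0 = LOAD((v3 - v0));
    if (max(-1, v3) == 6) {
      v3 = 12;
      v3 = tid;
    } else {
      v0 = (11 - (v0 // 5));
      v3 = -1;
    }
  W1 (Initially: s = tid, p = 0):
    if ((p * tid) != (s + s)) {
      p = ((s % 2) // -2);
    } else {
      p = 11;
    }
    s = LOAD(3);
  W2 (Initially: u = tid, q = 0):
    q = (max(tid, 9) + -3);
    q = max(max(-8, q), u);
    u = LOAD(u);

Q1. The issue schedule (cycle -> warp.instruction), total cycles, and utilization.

cycle 0: W0.I0
cycle 1: W0.I1
cycle 2: W1.I0
cycle 3: W1.I1
cycle 4: W1.I2
cycle 5: W1.I3
cycle 6: W2.I0
cycle 7: W2.I1
cycle 8: W0.I2
cycle 9: W0.I3
cycle 10: W2.I2

Answer: 11 cycles, utilization 1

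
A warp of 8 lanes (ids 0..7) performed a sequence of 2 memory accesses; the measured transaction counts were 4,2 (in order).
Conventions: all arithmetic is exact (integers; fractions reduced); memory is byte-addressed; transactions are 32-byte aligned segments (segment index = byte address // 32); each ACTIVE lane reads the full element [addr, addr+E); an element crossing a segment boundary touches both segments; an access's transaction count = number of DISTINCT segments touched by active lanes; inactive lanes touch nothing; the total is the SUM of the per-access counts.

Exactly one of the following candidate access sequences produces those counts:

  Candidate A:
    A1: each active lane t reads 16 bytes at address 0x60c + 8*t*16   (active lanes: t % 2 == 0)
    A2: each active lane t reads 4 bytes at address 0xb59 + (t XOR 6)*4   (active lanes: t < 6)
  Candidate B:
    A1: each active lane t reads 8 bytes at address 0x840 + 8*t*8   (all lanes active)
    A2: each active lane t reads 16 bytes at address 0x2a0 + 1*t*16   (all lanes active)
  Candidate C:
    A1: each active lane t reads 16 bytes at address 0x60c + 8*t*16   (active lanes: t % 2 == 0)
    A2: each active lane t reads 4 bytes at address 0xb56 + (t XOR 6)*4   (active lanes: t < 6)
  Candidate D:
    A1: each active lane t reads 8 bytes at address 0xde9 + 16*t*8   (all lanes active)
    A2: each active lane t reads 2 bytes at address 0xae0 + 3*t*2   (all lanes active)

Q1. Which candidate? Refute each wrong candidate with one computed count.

A: A2 gives 1 transaction, not 2
B: A1 gives 8 transactions, not 4
D: A1 gives 8 transactions, not 4
C: all counts match (4,2)

Answer: C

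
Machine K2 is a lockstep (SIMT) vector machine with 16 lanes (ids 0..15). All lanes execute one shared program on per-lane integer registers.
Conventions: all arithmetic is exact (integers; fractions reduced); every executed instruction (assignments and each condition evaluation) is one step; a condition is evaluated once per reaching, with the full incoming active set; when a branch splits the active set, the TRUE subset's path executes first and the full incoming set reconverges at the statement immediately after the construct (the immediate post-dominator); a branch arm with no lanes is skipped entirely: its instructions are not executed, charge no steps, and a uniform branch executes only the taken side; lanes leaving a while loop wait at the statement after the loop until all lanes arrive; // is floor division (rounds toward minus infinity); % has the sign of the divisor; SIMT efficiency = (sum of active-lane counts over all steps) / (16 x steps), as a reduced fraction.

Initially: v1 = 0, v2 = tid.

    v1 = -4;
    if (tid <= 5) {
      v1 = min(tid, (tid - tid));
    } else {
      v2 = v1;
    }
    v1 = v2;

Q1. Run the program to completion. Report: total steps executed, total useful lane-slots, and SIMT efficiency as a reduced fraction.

Answer: 5 steps, 64 useful, 4/5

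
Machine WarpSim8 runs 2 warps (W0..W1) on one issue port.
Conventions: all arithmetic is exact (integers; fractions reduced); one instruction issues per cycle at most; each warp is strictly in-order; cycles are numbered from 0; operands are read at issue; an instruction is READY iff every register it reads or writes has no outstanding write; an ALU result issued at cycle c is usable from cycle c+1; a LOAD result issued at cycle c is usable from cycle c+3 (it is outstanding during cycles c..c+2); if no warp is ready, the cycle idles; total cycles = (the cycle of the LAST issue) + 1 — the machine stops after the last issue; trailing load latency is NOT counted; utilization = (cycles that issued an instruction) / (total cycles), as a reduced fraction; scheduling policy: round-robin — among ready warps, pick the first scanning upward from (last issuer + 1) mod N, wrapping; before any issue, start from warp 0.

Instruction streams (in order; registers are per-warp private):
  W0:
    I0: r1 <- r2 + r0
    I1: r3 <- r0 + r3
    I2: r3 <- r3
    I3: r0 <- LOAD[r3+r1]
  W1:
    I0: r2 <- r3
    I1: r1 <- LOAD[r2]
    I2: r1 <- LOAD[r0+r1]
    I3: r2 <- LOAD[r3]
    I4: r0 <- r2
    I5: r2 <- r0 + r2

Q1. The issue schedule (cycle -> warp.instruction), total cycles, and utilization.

cycle 0: W0.I0
cycle 1: W1.I0
cycle 2: W0.I1
cycle 3: W1.I1
cycle 4: W0.I2
cycle 5: W0.I3
cycle 6: W1.I2
cycle 7: W1.I3
cycle 8: idle
cycle 9: idle
cycle 10: W1.I4
cycle 11: W1.I5

Answer: 12 cycles, utilization 5/6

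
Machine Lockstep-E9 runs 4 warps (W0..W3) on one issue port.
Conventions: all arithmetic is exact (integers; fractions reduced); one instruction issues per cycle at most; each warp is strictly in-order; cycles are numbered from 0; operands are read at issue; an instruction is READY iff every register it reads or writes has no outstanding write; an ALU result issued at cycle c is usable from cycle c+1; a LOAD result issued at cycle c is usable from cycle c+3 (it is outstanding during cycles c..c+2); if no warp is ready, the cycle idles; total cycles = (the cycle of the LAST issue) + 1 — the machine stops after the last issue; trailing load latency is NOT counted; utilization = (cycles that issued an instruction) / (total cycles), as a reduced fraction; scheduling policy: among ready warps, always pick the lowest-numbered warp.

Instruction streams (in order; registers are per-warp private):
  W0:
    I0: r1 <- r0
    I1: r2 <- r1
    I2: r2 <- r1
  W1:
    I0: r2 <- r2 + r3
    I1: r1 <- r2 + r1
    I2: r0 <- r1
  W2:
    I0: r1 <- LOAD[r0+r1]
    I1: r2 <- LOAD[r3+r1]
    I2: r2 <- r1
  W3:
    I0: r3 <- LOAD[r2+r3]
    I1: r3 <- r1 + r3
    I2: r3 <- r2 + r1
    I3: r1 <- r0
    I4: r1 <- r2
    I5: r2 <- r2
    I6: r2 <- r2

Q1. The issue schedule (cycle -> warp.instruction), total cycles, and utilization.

cycle 0: W0.I0
cycle 1: W0.I1
cycle 2: W0.I2
cycle 3: W1.I0
cycle 4: W1.I1
cycle 5: W1.I2
cycle 6: W2.I0
cycle 7: W3.I0
cycle 8: idle
cycle 9: W2.I1
cycle 10: W3.I1
cycle 11: W3.I2
cycle 12: W2.I2
cycle 13: W3.I3
cycle 14: W3.I4
cycle 15: W3.I5
cycle 16: W3.I6

Answer: 17 cycles, utilization 16/17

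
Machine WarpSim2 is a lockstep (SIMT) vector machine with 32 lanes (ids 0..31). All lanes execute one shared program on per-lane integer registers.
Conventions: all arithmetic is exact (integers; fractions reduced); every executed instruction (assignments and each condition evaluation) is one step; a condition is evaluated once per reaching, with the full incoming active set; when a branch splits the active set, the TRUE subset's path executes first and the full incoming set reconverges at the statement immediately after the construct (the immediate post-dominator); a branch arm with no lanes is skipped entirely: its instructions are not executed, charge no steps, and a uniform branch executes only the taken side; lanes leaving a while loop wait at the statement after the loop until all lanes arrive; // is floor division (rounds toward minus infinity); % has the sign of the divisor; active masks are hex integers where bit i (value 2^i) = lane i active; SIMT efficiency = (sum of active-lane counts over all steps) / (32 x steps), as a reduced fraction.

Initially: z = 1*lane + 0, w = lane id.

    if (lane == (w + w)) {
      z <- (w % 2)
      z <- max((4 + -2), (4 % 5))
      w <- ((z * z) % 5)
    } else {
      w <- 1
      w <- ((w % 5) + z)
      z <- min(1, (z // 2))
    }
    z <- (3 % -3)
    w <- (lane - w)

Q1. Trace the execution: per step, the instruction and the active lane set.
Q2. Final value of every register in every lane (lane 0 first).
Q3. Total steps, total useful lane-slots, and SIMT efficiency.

step 0: eval (lane == (w + w))       0xffffffff
step 1: z <- (w % 2)                 0x00000001
step 2: z <- max((4 + -2), (4 % 5))  0x00000001
step 3: w <- ((z * z) % 5)           0x00000001
step 4: w <- 1                       0xfffffffe
step 5: w <- ((w % 5) + z)           0xfffffffe
step 6: z <- min(1, (z // 2))        0xfffffffe
step 7: z <- (3 % -3)                0xffffffff
step 8: w <- (lane - w)              0xffffffff

Answer: 9 steps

z: 0,0,0,0,0,0,0,0,0,0,0,0,0,0,0,0,0,0,0,0,0,0,0,0,0,0,0,0,0,0,0,0
w: -1,-1,-1,-1,-1,-1,-1,-1,-1,-1,-1,-1,-1,-1,-1,-1,-1,-1,-1,-1,-1,-1,-1,-1,-1,-1,-1,-1,-1,-1,-1,-1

steps = 9; useful = 192; efficiency = 192/288 = 2/3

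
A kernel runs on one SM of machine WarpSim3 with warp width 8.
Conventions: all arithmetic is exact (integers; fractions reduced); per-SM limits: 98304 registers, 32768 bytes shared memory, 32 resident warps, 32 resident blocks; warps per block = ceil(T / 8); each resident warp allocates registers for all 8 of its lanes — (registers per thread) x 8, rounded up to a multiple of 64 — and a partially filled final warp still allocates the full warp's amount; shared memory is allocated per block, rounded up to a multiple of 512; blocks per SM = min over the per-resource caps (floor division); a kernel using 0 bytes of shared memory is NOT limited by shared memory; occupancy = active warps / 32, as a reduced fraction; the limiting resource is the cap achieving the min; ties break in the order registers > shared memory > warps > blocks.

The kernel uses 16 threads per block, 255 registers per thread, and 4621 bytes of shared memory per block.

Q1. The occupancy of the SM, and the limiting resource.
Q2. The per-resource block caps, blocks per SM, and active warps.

Answer: occupancy 3/8, limited by shared memory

registers: 24 blocks
shared memory: 6 blocks
warps: 16 blocks
blocks: 32 blocks

Answer: 6 blocks, 12 active warps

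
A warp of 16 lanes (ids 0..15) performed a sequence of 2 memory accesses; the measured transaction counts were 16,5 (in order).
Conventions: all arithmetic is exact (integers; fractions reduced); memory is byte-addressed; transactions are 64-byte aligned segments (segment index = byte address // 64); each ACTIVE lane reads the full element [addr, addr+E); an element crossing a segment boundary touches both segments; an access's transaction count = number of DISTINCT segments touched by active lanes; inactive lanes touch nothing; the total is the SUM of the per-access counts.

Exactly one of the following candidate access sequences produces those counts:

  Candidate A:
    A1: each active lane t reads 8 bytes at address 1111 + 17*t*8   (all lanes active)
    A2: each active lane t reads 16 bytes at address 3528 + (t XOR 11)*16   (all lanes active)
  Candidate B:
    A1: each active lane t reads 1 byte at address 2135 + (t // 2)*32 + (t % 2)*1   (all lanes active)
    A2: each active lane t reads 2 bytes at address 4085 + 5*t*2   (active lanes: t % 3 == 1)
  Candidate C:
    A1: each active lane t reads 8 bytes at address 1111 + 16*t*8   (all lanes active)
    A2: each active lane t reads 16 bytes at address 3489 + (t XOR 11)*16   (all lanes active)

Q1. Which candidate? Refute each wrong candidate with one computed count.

A: A1 gives 18 transactions, not 16
B: A1 gives 4 transactions, not 16
C: all counts match (16,5)

Answer: C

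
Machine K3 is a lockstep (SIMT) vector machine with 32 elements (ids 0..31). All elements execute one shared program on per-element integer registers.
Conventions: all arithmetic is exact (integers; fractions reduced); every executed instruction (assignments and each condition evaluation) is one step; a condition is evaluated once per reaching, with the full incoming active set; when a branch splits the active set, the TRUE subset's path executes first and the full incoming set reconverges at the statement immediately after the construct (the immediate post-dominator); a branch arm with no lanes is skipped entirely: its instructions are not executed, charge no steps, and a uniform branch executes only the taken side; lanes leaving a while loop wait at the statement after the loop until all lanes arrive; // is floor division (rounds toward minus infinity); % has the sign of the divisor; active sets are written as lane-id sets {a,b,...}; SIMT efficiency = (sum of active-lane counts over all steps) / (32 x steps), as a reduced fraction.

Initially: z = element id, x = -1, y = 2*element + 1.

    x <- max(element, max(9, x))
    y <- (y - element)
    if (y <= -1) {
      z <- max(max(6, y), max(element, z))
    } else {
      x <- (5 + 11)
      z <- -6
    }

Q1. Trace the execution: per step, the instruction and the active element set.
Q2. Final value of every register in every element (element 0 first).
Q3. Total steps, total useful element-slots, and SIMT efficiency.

step 0: x <- max(element, max(9, x)) {0,1,2,3,4,5,6,7,8,9,10,11,12,13,14,15,16,17,18,19,20,21,22,23,24,25,26,27,28,29,30,31}
step 1: y <- (y - element)           {0,1,2,3,4,5,6,7,8,9,10,11,12,13,14,15,16,17,18,19,20,21,22,23,24,25,26,27,28,29,30,31}
step 2: eval (y <= -1)               {0,1,2,3,4,5,6,7,8,9,10,11,12,13,14,15,16,17,18,19,20,21,22,23,24,25,26,27,28,29,30,31}
step 3: x <- (5 + 11)                {0,1,2,3,4,5,6,7,8,9,10,11,12,13,14,15,16,17,18,19,20,21,22,23,24,25,26,27,28,29,30,31}
step 4: z <- -6                      {0,1,2,3,4,5,6,7,8,9,10,11,12,13,14,15,16,17,18,19,20,21,22,23,24,25,26,27,28,29,30,31}

Answer: 5 steps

z: -6,-6,-6,-6,-6,-6,-6,-6,-6,-6,-6,-6,-6,-6,-6,-6,-6,-6,-6,-6,-6,-6,-6,-6,-6,-6,-6,-6,-6,-6,-6,-6
x: 16,16,16,16,16,16,16,16,16,16,16,16,16,16,16,16,16,16,16,16,16,16,16,16,16,16,16,16,16,16,16,16
y: 1,2,3,4,5,6,7,8,9,10,11,12,13,14,15,16,17,18,19,20,21,22,23,24,25,26,27,28,29,30,31,32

steps = 5; useful = 160; efficiency = 160/160 = 1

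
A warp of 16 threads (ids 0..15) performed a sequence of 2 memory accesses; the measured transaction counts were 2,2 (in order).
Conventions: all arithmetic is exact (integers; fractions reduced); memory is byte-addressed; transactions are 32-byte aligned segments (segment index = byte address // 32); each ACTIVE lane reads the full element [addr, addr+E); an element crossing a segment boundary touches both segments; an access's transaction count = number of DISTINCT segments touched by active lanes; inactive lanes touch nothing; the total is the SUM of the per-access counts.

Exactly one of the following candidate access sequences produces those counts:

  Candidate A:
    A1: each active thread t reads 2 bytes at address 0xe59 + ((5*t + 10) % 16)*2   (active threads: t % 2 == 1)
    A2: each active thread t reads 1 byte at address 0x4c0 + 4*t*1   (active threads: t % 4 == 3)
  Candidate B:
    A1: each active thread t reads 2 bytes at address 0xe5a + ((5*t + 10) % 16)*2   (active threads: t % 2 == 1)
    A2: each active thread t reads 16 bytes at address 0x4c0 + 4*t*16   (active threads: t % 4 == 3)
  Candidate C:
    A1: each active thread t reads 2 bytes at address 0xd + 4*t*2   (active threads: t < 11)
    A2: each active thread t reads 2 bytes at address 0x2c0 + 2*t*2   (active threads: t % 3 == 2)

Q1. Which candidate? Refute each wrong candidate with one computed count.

B: A2 gives 4 transactions, not 2
C: A1 gives 3 transactions, not 2
A: all counts match (2,2)

Answer: A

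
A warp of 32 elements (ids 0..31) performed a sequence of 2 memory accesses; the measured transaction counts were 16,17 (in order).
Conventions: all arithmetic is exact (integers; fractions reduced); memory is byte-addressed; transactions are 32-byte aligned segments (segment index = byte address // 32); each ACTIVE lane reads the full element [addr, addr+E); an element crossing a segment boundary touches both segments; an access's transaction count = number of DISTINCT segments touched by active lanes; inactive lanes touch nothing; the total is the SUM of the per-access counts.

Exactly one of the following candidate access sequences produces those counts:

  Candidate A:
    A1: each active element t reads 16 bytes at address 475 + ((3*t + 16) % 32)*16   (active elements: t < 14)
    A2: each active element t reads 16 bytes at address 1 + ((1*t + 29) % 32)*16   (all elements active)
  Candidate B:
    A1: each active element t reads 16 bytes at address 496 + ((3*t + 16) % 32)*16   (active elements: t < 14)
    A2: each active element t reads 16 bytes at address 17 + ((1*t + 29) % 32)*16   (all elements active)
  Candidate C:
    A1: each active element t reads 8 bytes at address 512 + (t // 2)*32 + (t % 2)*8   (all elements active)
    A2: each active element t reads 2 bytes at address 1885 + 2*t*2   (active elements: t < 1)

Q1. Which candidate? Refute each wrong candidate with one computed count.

B: A1 gives 13 transactions, not 16
C: A2 gives 1 transaction, not 17
A: all counts match (16,17)

Answer: A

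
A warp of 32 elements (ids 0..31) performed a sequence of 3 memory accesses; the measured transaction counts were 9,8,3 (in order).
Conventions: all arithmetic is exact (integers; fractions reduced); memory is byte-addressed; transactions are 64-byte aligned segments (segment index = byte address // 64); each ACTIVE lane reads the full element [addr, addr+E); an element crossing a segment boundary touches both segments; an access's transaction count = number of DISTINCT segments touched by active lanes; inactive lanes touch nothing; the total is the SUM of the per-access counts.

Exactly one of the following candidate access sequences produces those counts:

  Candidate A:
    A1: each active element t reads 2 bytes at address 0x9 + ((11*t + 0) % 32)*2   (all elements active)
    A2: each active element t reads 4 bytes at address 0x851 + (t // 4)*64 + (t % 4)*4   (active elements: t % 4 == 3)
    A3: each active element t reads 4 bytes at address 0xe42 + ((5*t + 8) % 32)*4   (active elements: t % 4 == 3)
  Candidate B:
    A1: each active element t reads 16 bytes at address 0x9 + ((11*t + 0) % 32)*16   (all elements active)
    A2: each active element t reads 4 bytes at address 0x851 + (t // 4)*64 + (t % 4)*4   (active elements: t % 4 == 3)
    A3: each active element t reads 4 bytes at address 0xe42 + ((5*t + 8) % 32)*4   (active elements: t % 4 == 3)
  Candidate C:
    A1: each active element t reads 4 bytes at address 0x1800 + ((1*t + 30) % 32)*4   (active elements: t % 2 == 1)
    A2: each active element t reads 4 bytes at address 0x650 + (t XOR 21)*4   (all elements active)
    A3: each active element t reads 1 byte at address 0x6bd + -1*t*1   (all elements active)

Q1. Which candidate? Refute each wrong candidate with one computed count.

A: A1 gives 2 transactions, not 9
C: A1 gives 2 transactions, not 9
B: all counts match (9,8,3)

Answer: B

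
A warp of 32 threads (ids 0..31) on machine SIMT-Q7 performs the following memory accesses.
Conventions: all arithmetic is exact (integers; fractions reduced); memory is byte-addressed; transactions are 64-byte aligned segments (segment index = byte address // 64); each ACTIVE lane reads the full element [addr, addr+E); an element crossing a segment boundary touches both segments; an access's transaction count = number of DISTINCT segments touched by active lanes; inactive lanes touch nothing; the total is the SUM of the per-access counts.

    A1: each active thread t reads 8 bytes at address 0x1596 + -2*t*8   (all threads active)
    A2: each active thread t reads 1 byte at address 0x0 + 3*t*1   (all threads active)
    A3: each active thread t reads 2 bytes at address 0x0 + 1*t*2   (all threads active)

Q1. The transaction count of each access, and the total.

A1: 9 transactions
A2: 2 transactions
A3: 1 transaction

Answer: 9,2,1; total 12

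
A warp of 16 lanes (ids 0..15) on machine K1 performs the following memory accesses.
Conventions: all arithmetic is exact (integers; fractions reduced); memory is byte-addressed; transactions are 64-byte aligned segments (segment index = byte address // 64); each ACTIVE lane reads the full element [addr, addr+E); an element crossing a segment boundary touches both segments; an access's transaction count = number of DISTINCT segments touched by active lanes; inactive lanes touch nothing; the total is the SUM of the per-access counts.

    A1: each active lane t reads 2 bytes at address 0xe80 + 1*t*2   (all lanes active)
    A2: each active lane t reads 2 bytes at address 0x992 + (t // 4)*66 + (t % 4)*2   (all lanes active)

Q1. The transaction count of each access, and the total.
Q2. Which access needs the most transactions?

A1: 1 transaction
A2: 4 transactions

Answer: 1,4; total 5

Answer: A2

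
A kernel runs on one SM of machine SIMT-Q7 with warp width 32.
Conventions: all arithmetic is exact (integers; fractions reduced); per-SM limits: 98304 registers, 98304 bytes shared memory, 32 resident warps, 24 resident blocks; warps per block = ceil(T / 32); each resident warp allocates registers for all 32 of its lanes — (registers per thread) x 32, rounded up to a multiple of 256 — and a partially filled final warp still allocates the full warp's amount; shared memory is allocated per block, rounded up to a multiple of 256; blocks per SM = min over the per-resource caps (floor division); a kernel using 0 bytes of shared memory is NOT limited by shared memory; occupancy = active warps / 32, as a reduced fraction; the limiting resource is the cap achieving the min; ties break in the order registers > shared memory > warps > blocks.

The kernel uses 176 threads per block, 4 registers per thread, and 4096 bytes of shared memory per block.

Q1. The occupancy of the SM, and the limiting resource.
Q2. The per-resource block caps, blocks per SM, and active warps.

Answer: occupancy 15/16, limited by warps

registers: 64 blocks
shared memory: 24 blocks
warps: 5 blocks
blocks: 24 blocks

Answer: 5 blocks, 30 active warps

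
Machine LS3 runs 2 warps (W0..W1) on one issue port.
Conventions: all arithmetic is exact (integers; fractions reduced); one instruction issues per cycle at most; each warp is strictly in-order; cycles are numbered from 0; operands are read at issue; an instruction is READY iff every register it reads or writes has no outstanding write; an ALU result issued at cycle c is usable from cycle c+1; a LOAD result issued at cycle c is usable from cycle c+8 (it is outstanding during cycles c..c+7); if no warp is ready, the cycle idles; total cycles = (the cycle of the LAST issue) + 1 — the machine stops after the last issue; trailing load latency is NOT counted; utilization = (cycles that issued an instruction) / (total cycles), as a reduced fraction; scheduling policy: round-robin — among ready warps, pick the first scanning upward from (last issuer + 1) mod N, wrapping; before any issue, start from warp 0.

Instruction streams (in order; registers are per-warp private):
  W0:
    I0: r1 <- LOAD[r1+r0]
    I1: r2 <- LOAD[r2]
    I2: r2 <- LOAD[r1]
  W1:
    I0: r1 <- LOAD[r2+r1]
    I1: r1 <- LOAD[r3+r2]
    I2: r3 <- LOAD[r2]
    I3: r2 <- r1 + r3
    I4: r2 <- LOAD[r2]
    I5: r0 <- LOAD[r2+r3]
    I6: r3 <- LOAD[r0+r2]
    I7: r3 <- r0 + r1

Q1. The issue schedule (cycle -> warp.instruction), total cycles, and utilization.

cycle 0: W0.I0
cycle 1: W1.I0
cycle 2: W0.I1
cycle 3: idle
cycle 4: idle
cycle 5: idle
cycle 6: idle
cycle 7: idle
cycle 8: idle
cycle 9: W1.I1
cycle 10: W0.I2
cycle 11: W1.I2
cycle 12: idle
cycle 13: idle
cycle 14: idle
cycle 15: idle
cycle 16: idle
cycle 17: idle
cycle 18: idle
cycle 19: W1.I3
cycle 20: W1.I4
cycle 21: idle
cycle 22: idle
cycle 23: idle
cycle 24: idle
cycle 25: idle
cycle 26: idle
cycle 27: idle
cycle 28: W1.I5
cycle 29: idle
cycle 30: idle
cycle 31: idle
cycle 32: idle
cycle 33: idle
cycle 34: idle
cycle 35: idle
cycle 36: W1.I6
cycle 37: idle
cycle 38: idle
cycle 39: idle
cycle 40: idle
cycle 41: idle
cycle 42: idle
cycle 43: idle
cycle 44: W1.I7

Answer: 45 cycles, utilization 11/45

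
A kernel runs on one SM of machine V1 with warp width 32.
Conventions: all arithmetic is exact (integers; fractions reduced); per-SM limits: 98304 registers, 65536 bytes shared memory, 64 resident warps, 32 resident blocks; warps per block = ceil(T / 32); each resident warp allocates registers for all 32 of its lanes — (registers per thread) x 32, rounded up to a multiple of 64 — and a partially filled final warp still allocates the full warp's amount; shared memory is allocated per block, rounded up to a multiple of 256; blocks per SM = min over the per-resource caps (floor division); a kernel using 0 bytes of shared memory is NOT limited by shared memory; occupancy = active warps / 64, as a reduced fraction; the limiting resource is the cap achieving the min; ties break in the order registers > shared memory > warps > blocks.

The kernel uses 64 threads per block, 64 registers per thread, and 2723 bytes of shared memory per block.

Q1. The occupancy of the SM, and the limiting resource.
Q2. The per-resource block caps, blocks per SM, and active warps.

Answer: occupancy 23/32, limited by shared memory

registers: 24 blocks
shared memory: 23 blocks
warps: 32 blocks
blocks: 32 blocks

Answer: 23 blocks, 46 active warps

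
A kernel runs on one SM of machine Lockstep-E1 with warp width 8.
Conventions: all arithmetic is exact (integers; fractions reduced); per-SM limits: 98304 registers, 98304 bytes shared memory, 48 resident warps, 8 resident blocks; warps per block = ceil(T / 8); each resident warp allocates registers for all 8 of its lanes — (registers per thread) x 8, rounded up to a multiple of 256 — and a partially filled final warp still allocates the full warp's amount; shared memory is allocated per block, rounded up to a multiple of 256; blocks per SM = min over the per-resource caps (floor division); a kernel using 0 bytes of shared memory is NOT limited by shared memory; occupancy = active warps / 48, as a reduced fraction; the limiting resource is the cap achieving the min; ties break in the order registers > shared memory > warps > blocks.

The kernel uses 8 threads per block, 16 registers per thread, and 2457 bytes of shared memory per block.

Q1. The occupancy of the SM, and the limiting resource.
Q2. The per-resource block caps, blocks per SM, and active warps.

Answer: occupancy 1/6, limited by blocks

registers: 384 blocks
shared memory: 38 blocks
warps: 48 blocks
blocks: 8 blocks

Answer: 8 blocks, 8 active warps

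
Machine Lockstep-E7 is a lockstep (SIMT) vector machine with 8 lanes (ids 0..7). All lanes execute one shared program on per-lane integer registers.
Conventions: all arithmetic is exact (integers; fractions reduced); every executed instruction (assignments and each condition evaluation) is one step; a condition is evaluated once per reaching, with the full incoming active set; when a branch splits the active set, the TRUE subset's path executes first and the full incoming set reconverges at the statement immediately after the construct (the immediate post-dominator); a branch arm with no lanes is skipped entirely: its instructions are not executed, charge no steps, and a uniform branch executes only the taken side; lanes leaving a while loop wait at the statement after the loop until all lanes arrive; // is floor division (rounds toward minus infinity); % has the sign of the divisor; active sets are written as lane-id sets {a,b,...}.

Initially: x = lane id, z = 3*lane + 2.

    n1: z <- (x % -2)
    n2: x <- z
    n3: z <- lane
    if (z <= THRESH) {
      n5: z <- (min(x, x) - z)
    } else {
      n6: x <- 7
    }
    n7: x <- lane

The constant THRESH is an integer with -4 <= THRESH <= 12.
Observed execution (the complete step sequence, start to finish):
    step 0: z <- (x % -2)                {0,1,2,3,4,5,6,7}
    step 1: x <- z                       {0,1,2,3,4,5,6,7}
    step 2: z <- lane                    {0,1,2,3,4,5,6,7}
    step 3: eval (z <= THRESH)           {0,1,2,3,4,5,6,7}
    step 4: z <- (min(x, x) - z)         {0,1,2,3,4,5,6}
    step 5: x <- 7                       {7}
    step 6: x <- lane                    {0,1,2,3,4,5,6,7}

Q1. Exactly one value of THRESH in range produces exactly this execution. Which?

Answer: THRESH = 6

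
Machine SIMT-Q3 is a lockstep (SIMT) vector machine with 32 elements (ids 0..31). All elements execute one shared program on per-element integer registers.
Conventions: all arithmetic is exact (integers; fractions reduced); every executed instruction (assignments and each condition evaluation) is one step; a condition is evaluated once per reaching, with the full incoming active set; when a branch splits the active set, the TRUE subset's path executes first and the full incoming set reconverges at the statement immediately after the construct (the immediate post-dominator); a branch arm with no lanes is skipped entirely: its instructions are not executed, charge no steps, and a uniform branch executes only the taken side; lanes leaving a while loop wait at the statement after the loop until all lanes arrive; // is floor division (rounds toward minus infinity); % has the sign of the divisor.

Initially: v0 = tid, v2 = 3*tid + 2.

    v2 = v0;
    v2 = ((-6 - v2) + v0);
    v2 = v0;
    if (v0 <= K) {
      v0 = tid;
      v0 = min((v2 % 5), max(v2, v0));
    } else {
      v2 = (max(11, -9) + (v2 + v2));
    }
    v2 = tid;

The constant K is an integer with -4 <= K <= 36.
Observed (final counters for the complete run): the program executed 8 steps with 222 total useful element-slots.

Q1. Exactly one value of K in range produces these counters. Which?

Answer: K = 29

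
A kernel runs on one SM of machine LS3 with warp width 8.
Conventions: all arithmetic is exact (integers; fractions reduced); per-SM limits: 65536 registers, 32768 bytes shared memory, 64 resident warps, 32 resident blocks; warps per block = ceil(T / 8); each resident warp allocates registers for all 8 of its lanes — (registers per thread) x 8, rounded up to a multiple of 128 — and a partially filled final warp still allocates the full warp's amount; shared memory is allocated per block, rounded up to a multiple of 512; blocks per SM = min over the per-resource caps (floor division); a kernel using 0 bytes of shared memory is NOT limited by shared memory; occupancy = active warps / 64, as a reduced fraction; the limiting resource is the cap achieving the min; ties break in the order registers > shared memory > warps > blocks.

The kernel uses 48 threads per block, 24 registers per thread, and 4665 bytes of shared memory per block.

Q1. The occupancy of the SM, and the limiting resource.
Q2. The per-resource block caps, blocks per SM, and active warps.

Answer: occupancy 9/16, limited by shared memory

registers: 42 blocks
shared memory: 6 blocks
warps: 10 blocks
blocks: 32 blocks

Answer: 6 blocks, 36 active warps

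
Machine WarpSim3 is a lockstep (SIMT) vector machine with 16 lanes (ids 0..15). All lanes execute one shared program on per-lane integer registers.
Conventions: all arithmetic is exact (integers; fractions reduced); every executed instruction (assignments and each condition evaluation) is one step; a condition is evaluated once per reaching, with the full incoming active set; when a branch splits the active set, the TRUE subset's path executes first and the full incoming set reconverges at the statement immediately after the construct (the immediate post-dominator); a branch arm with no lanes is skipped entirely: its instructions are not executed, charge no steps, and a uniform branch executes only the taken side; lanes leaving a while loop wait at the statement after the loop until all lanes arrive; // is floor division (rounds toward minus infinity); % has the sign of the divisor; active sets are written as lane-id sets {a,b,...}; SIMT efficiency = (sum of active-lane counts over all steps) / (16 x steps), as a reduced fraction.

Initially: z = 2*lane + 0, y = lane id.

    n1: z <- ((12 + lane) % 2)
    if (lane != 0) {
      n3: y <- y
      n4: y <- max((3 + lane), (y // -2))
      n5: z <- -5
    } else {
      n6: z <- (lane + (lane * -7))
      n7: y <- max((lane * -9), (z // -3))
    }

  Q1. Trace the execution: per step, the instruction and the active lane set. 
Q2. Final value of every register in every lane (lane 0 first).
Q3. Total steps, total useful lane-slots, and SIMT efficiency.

step 0: z <- ((12 + lane) % 2)       {0,1,2,3,4,5,6,7,8,9,10,11,12,13,14,15}
step 1: eval (lane != 0)             {0,1,2,3,4,5,6,7,8,9,10,11,12,13,14,15}
step 2: y <- y                       {1,2,3,4,5,6,7,8,9,10,11,12,13,14,15}
step 3: y <- max((3 + lane), (y // -2)) {1,2,3,4,5,6,7,8,9,10,11,12,13,14,15}
step 4: z <- -5                      {1,2,3,4,5,6,7,8,9,10,11,12,13,14,15}
step 5: z <- (lane + (lane * -7))    {0}
step 6: y <- max((lane * -9), (z // -3)) {0}

Answer: 7 steps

z: 0,-5,-5,-5,-5,-5,-5,-5,-5,-5,-5,-5,-5,-5,-5,-5
y: 0,4,5,6,7,8,9,10,11,12,13,14,15,16,17,18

steps = 7; useful = 79; efficiency = 79/112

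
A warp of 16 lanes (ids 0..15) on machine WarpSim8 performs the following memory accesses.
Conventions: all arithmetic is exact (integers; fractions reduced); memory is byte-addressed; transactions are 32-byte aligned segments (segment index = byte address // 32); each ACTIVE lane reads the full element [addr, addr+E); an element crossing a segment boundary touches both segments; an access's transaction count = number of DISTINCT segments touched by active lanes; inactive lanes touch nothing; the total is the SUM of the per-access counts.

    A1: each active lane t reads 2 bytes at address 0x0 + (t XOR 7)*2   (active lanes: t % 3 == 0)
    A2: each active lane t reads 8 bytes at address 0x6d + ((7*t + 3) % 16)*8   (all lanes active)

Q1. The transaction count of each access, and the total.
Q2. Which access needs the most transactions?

A1: 1 transaction
A2: 5 transactions

Answer: 1,5; total 6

Answer: A2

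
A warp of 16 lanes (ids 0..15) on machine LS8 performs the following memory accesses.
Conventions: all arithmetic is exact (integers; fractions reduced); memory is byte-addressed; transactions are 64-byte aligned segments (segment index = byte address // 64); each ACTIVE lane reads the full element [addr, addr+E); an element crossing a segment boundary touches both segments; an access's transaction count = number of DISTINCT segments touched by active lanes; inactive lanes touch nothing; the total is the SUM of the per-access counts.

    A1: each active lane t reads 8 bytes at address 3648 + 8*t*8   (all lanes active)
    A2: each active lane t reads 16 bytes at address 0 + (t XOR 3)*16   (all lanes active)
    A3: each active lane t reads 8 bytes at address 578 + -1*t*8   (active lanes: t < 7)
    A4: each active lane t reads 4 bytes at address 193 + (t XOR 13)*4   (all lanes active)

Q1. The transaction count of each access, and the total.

A1: 16 transactions
A2: 4 transactions
A3: 2 transactions
A4: 2 transactions

Answer: 16,4,2,2; total 24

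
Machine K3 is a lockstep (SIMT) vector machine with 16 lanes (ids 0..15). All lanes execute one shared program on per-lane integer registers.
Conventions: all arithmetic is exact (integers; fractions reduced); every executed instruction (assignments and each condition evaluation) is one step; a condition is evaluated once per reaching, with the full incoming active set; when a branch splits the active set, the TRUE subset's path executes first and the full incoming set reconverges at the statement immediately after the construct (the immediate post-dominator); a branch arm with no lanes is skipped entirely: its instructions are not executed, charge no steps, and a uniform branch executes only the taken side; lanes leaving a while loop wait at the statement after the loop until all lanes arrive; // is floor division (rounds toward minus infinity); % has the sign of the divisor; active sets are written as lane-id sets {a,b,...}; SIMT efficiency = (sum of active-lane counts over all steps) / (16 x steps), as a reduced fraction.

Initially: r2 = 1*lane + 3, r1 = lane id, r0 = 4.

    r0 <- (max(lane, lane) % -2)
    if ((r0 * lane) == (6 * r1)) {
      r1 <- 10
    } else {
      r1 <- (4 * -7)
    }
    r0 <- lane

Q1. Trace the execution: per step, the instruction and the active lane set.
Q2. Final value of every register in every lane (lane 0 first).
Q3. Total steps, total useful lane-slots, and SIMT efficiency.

step 0: r0 <- (max(lane, lane) % -2) {0,1,2,3,4,5,6,7,8,9,10,11,12,13,14,15}
step 1: eval ((r0 * lane) == (6 * r1)) {0,1,2,3,4,5,6,7,8,9,10,11,12,13,14,15}
step 2: r1 <- 10                     {0}
step 3: r1 <- (4 * -7)               {1,2,3,4,5,6,7,8,9,10,11,12,13,14,15}
step 4: r0 <- lane                   {0,1,2,3,4,5,6,7,8,9,10,11,12,13,14,15}

Answer: 5 steps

r2: 3,4,5,6,7,8,9,10,11,12,13,14,15,16,17,18
r1: 10,-28,-28,-28,-28,-28,-28,-28,-28,-28,-28,-28,-28,-28,-28,-28
r0: 0,1,2,3,4,5,6,7,8,9,10,11,12,13,14,15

steps = 5; useful = 64; efficiency = 64/80 = 4/5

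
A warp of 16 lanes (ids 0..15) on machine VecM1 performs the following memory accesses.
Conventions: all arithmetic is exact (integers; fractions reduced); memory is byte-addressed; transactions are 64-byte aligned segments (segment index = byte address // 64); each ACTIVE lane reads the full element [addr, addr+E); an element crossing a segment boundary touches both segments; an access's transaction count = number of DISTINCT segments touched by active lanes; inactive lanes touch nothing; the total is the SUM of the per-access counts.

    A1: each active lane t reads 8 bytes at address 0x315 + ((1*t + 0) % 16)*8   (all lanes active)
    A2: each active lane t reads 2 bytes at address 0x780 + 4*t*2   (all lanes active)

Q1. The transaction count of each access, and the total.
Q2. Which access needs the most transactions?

A1: 3 transactions
A2: 2 transactions

Answer: 3,2; total 5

Answer: A1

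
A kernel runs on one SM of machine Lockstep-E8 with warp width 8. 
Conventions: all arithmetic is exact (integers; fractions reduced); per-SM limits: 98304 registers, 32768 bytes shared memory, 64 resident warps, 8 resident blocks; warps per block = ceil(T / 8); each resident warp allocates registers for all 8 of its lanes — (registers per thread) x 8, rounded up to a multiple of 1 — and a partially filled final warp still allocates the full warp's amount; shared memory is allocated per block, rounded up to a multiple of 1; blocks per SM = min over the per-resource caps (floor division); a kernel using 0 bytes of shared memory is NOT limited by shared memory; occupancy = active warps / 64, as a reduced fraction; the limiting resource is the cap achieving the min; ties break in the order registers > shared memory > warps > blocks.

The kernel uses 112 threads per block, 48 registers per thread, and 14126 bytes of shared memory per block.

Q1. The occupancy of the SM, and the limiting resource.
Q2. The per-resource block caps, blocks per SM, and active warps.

Answer: occupancy 7/16, limited by shared memory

registers: 18 blocks
shared memory: 2 blocks
warps: 4 blocks
blocks: 8 blocks

Answer: 2 blocks, 28 active warps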